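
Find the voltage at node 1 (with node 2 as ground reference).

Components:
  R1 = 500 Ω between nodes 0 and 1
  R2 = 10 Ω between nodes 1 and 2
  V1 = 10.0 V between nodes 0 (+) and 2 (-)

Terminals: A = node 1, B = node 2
Nodal analysis, taking node 2 as the 0 V reference.
Source V1 fixes V_0 = 10 V.
KCL at each unknown node (sum of currents leaving = 0; resistances in Ω):
  Node 1: (V_1 - 10)/500 + (V_1 - 0)/10 = 0
Collecting terms: 0.102 × V_1 = 0.02  =>  V_1 = 0.1961 V
The requested potential is V_1 = 0.1961 V.

Final answer: V_1 = 0.1961 V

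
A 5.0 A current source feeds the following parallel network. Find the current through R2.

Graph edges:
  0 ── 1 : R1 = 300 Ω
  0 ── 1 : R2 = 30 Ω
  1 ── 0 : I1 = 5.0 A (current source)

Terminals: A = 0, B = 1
All resistors sit directly between nodes 0 and 1, so they are in parallel and share one voltage V; the full source current 5 A splits among them.
1/R_par = 1/300 + 1/30 = 0.03667 S  =>  R_par = 27.27 Ω
V = I × R_par = 5 × 27.27 = 136.4 V
I_R2 = V/R2 = 136.4/30 = 4.545 A

Final answer: 4.545 A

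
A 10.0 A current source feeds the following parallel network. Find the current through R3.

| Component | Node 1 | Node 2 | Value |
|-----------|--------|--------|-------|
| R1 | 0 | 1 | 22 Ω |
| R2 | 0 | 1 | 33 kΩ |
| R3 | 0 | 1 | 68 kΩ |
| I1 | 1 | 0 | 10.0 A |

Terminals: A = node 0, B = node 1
All resistors sit directly between nodes 0 and 1, so they are in parallel and share one voltage V; the full source current 10 A splits among them.
1/R_par = 1/22 + 1/33000 + 1/68000 = 0.0455 S  =>  R_par = 21.98 Ω
V = I × R_par = 10 × 21.98 = 219.8 V
I_R3 = V/R3 = 219.8/68000 = 0.003232 A

Final answer: 0.003232 A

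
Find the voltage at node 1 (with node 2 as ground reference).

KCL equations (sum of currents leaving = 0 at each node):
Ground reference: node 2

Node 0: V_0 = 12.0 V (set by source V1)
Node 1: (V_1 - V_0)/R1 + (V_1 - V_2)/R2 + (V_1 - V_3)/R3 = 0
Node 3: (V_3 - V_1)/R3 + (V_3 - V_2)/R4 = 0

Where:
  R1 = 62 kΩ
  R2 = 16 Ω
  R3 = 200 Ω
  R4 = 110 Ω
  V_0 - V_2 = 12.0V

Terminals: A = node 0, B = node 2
Nodal analysis, taking node 2 as the 0 V reference.
Source V1 fixes V_0 = 12 V.
KCL at each unknown node (sum of currents leaving = 0; resistances in Ω):
  Node 1: (V_1 - 12)/62000 + (V_1 - 0)/16 + (V_1 - V_3)/200 = 0
  Node 3: (V_3 - V_1)/200 + (V_3 - 0)/110 = 0
Collecting terms (coefficients in siemens):
  0.06752·V_1 - 0.005·V_3 = 0.0001935
  0.01409·V_3 - 0.005·V_1 = 0
Determinant D = (0.06752)(0.01409) - (-0.005)(-0.005) = 0.0009264
V_1 = [(0.0001935)(0.01409) - (-0.005)(0)]/D = 0.002944 V
V_3 = [(0.06752)(0) - (0.0001935)(-0.005)]/D = 0.001045 V
The requested potential is V_1 = 0.002944 V.

Final answer: V_1 = 0.002944 V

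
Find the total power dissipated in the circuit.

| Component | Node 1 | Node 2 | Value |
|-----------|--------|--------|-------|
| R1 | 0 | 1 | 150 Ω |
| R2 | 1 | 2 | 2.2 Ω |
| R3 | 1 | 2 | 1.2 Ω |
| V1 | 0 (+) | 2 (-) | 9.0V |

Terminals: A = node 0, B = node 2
Nodal analysis, taking node 2 as the 0 V reference.
Source V1 fixes V_0 = 9 V.
KCL at each unknown node (sum of currents leaving = 0; resistances in Ω):
  Node 1: (V_1 - 9)/150 + (V_1 - 0)/2.2 + (V_1 - 0)/1.2 = 0
Collecting terms: 1.295 × V_1 = 0.06  =>  V_1 = 0.04635 V
Power in each resistor, P = (ΔV)²/R:
  P_R1 = (9 - 0.04635)²/150 = 0.5345 W
  P_R2 = (0.04635 - 0)²/2.2 = 0.0009764 W
  P_R3 = (0.04635 - 0)²/1.2 = 0.00179 W
P_total = P_R1 + P_R2 + P_R3 = 0.5372 W

Final answer: 0.5372 W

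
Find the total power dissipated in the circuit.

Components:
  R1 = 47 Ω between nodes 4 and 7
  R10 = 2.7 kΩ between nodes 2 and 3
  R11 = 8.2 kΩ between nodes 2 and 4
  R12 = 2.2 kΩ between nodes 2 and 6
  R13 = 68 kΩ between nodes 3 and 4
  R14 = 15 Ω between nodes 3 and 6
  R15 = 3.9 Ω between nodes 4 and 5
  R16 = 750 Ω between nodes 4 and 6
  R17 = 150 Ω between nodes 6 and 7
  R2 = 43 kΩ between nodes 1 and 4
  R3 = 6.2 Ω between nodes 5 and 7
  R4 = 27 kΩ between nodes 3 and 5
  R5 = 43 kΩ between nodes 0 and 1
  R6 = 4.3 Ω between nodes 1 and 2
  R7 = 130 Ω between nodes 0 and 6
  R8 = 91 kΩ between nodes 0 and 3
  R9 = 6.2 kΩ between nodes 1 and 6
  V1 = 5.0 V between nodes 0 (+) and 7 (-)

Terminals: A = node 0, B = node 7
Nodal analysis, taking node 7 as the 0 V reference.
Source V1 fixes V_0 = 5 V.
KCL at each unknown node (sum of currents leaving = 0; resistances in Ω):
  Node 1: (V_1 - V_4)/43000 + (V_1 - 5)/43000 + (V_1 - V_2)/4.3 + (V_1 - V_6)/6200 = 0
  Node 2: (V_2 - V_1)/4.3 + (V_2 - V_3)/2700 + (V_2 - V_4)/8200 + (V_2 - V_6)/2200 = 0
  Node 3: (V_3 - V_5)/27000 + (V_3 - 5)/91000 + (V_3 - V_2)/2700 + (V_3 - V_4)/68000 + (V_3 - V_6)/15 = 0
  Node 4: (V_4 - 0)/47 + (V_4 - V_1)/43000 + (V_4 - V_2)/8200 + (V_4 - V_3)/68000 + (V_4 - V_5)/3.9 + (V_4 - V_6)/750 = 0
  Node 5: (V_5 - 0)/6.2 + (V_5 - V_3)/27000 + (V_5 - V_4)/3.9 = 0
  Node 6: (V_6 - 5)/130 + (V_6 - V_1)/6200 + (V_6 - V_2)/2200 + (V_6 - V_3)/15 + (V_6 - V_4)/750 + (V_6 - 0)/150 = 0
Collecting terms (coefficients in siemens):
  0.2328·V_1 - 0.2326·V_2 - 0.00002326·V_4 - 0.0001613·V_6 = 0.0001163
  0.2335·V_2 - 0.2326·V_1 - 0.0003704·V_3 - 0.000122·V_4 - 0.0004545·V_6 = 0
  0.0671·V_3 - 0.0003704·V_2 - 0.00001471·V_4 - 0.00003704·V_5 - 0.06667·V_6 = 0.00005495
  0.2792·V_4 - 0.00002326·V_1 - 0.000122·V_2 - 0.00001471·V_3 - 0.2564·V_5 - 0.001333·V_6 = 0
  0.4177·V_5 - 0.00003704·V_3 - 0.2564·V_4 = 0
  0.08297·V_6 - 0.0001613·V_1 - 0.0004545·V_2 - 0.06667·V_3 - 0.001333·V_4 = 0.03846
Solving these 6 simultaneous equations (Gaussian elimination) gives:
  V_1 = 2.181 V, V_2 = 2.18 V, V_3 = 2.429 V, V_4 = 0.02997 V
  V_5 = 0.01861 V, V_6 = 2.432 V
Power in each resistor, P = (ΔV)²/R:
  P_R1 = (0.02997 - 0)²/47 = 0.00001911 W
  P_R2 = (2.181 - 0.02997)²/43000 = 0.0001076 W
  P_R3 = (0.01861 - 0)²/6.2 = 0.00005586 W
  P_R4 = (2.429 - 0.01861)²/27000 = 0.0002152 W
  P_R5 = (5 - 2.181)²/43000 = 0.0001849 W
  P_R6 = (2.181 - 2.18)²/4.3 = 0.0000000135 W
  P_R7 = (5 - 2.432)²/130 = 0.05074 W
  P_R8 = (5 - 2.429)²/91000 = 0.00007265 W
  P_R9 = (2.181 - 2.432)²/6200 = 0.00001016 W
  P_R10 = (2.18 - 2.429)²/2700 = 0.00002286 W
  P_R11 = (2.18 - 0.02997)²/8200 = 0.000564 W
  P_R12 = (2.18 - 2.432)²/2200 = 0.00002869 W
  P_R13 = (2.429 - 0.02997)²/68000 = 0.00008463 W
  P_R14 = (2.429 - 2.432)²/15 = 0.0000005319 W
  P_R15 = (0.02997 - 0.01861)²/3.9 = 0.00003308 W
  P_R16 = (0.02997 - 2.432)²/750 = 0.007691 W
  P_R17 = (2.432 - 0)²/150 = 0.03942 W
P_total = P_R1 + P_R2 + P_R3 + P_R4 + P_R5 + P_R6 + P_R7 + P_R8 + P_R9 + P_R10 + P_R11 + P_R12 + P_R13 + P_R14 + P_R15 + P_R16 + P_R17 = 0.09925 W

Final answer: 0.09925 W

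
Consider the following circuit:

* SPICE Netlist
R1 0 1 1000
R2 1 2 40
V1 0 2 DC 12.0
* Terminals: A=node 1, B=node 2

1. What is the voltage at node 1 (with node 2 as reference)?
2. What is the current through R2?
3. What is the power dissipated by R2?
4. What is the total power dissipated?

Nodal analysis, taking node 2 as the 0 V reference.
Source V1 fixes V_0 = 12 V.
KCL at each unknown node (sum of currents leaving = 0; resistances in Ω):
  Node 1: (V_1 - 12)/1000 + (V_1 - 0)/40 = 0
Collecting terms: 0.026 × V_1 = 0.012  =>  V_1 = 0.4615 V
Part 1:
  Read off the nodal solution: V_1 = 0.4615 V
Part 2:
  I_R2 = (V_1 - V_2)/R2 = (0.4615 - 0)/40 = 0.01154 A
  Magnitude: I_R2 = 0.01154 A
Part 3:
  I_R2 = (V_1 - V_2)/R2 = (0.4615 - 0)/40 = 0.01154 A
  P_R2 = I_R2² × R2 = (0.01154)² × 40 = 0.005325 W
Part 4:
  Power in each resistor, P = (ΔV)²/R:
    P_R1 = (12 - 0.4615)²/1000 = 0.1331 W
    P_R2 = (0.4615 - 0)²/40 = 0.005325 W
  P_total = P_R1 + P_R2 = 0.1385 W

Final answers:
1. V_1 = 0.4615 V
2. I_R2 = 0.01154 A
3. P_R2 = 0.005325 W
4. P_total = 0.1385 W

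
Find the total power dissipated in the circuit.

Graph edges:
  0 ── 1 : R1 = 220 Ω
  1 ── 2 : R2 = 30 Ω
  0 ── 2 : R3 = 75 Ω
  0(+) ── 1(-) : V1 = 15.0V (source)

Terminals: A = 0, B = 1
Nodal analysis, taking node 1 as the 0 V reference.
Source V1 fixes V_0 = 15 V.
KCL at each unknown node (sum of currents leaving = 0; resistances in Ω):
  Node 2: (V_2 - 0)/30 + (V_2 - 15)/75 = 0
Collecting terms: 0.04667 × V_2 = 0.2  =>  V_2 = 4.286 V
Power in each resistor, P = (ΔV)²/R:
  P_R1 = (15 - 0)²/220 = 1.023 W
  P_R2 = (0 - 4.286)²/30 = 0.6122 W
  P_R3 = (15 - 4.286)²/75 = 1.531 W
P_total = P_R1 + P_R2 + P_R3 = 3.166 W

Final answer: 3.166 W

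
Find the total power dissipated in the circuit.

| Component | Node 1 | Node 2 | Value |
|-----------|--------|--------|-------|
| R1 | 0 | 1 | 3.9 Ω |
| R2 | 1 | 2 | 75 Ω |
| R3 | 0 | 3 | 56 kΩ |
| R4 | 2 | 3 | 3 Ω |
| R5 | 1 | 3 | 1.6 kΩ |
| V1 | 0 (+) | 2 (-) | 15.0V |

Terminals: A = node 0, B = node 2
Nodal analysis, taking node 2 as the 0 V reference.
Source V1 fixes V_0 = 15 V.
KCL at each unknown node (sum of currents leaving = 0; resistances in Ω):
  Node 1: (V_1 - 15)/3.9 + (V_1 - 0)/75 + (V_1 - V_3)/1600 = 0
  Node 3: (V_3 - 15)/56000 + (V_3 - 0)/3 + (V_3 - V_1)/1600 = 0
Collecting terms (coefficients in siemens):
  0.2704·V_1 - 0.000625·V_3 = 3.846
  0.334·V_3 - 0.000625·V_1 = 0.0002679
Determinant D = (0.2704)(0.334) - (-0.000625)(-0.000625) = 0.0903
V_1 = [(3.846)(0.334) - (-0.000625)(0.0002679)]/D = 14.23 V
V_3 = [(0.2704)(0.0002679) - (3.846)(-0.000625)]/D = 0.02742 V
Power in each resistor, P = (ΔV)²/R:
  P_R1 = (15 - 14.23)²/3.9 = 0.1537 W
  P_R2 = (14.23 - 0)²/75 = 2.698 W
  P_R3 = (15 - 0.02742)²/56000 = 0.004003 W
  P_R4 = (0 - 0.02742)²/3 = 0.0002507 W
  P_R5 = (14.23 - 0.02742)²/1600 = 0.126 W
P_total = P_R1 + P_R2 + P_R3 + P_R4 + P_R5 = 2.982 W

Final answer: 2.982 W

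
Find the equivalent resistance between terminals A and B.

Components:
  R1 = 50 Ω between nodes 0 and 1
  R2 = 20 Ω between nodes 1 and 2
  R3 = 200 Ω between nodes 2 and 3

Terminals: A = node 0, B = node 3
Reduce the network between node 0 (A) and node 3 (B) by series/parallel combination:
  Rs1 = R1 + R2 (series, joined only at node 1) = 50 + 20 = 70 Ω
  Rs2 = R3 + Rs1 (series, joined only at node 2) = 200 + 70 = 270 Ω
R_eq = 270 Ω

Final answer: 270 Ω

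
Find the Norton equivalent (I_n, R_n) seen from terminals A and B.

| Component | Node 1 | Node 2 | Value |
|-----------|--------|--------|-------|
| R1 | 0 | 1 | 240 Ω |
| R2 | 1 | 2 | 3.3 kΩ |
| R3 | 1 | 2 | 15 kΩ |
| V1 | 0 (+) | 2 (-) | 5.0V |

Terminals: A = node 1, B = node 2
Find the Thévenin equivalent first; then I_n = V_th/R_th and R_n = R_th.
Step 1 — V_th is the open-circuit voltage V_A - V_B (nothing connected across the terminals).
Nodal analysis, taking node 2 as the 0 V reference.
Source V1 fixes V_0 = 5 V.
KCL at each unknown node (sum of currents leaving = 0; resistances in Ω):
  Node 1: (V_1 - 5)/240 + (V_1 - 0)/3300 + (V_1 - 0)/15000 = 0
Collecting terms: 0.004536 × V_1 = 0.02083  =>  V_1 = 4.593 V
V_th = V_1 - V_2 = 4.593 - 0 = 4.593 V
Step 2 — R_th: zero the source — replace V1 by a short circuit (node 2 merges into node 0) — and find the resistance seen between A (node 1) and B (node 0).
Reduce the network between node 1 (A) and node 0 (B) by series/parallel combination:
  Rp1 = R1 ‖ R2 ‖ R3 (parallel, all between nodes 0 and 1) = 1/(1/240 + 1/3300 + 1/15000) = 220.4 Ω
R_th = 220.4 Ω
I_n = V_th/R_th = 4.593/220.4 = 0.02083 A, and R_n = R_th = 220.4 Ω

Final answer: I_n = 0.02083 A, R_n = 220.4 Ω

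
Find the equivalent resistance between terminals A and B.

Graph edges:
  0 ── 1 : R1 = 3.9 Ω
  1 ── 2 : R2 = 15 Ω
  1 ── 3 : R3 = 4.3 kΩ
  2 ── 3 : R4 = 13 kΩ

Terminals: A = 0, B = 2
Reduce the network between node 0 (A) and node 2 (B) by series/parallel combination:
  Rs1 = R3 + R4 (series, joined only at node 3) = 4300 + 13000 = 17300 Ω
  Rp1 = R2 ‖ Rs1 (parallel, both between nodes 1 and 2) = 1/(1/15 + 1/17300) = 14.99 Ω
  Rs2 = R1 + Rp1 (series, joined only at node 1) = 3.9 + 14.99 = 18.89 Ω
R_eq = 18.89 Ω

Final answer: 18.89 Ω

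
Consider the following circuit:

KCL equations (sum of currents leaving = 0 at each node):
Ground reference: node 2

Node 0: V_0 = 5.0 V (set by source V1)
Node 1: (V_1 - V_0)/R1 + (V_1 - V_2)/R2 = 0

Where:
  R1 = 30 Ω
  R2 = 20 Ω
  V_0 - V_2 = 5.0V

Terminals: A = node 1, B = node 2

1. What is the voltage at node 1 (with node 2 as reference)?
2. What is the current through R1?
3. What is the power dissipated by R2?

Nodal analysis, taking node 2 as the 0 V reference.
Source V1 fixes V_0 = 5 V.
KCL at each unknown node (sum of currents leaving = 0; resistances in Ω):
  Node 1: (V_1 - 5)/30 + (V_1 - 0)/20 = 0
Collecting terms: 0.08333 × V_1 = 0.1667  =>  V_1 = 2 V
Part 1:
  Read off the nodal solution: V_1 = 2 V
Part 2:
  I_R1 = (V_0 - V_1)/R1 = (5 - 2)/30 = 0.1 A
  Magnitude: I_R1 = 0.1 A
Part 3:
  I_R2 = (V_1 - V_2)/R2 = (2 - 0)/20 = 0.1 A
  P_R2 = I_R2² × R2 = (0.1)² × 20 = 0.2 W

Final answers:
1. V_1 = 2 V
2. I_R1 = 0.1 A
3. P_R2 = 0.2 W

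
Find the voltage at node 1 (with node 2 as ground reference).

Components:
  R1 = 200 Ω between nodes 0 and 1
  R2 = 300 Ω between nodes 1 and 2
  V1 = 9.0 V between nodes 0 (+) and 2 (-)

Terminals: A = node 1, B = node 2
Nodal analysis, taking node 2 as the 0 V reference.
Source V1 fixes V_0 = 9 V.
KCL at each unknown node (sum of currents leaving = 0; resistances in Ω):
  Node 1: (V_1 - 9)/200 + (V_1 - 0)/300 = 0
Collecting terms: 0.008333 × V_1 = 0.045  =>  V_1 = 5.4 V
The requested potential is V_1 = 5.4 V.

Final answer: V_1 = 5.4 V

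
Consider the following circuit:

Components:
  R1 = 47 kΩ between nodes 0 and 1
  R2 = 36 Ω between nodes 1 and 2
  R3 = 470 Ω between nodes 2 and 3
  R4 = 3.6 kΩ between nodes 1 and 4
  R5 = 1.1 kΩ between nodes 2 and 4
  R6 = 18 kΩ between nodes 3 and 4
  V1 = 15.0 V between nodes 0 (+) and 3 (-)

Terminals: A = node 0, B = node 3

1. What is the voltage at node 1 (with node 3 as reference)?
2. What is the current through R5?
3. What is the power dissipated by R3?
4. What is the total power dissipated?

Nodal analysis, taking node 3 as the 0 V reference.
Source V1 fixes V_0 = 15 V.
KCL at each unknown node (sum of currents leaving = 0; resistances in Ω):
  Node 1: (V_1 - 15)/47000 + (V_1 - V_2)/36 + (V_1 - V_4)/3600 = 0
  Node 2: (V_2 - V_1)/36 + (V_2 - 0)/470 + (V_2 - V_4)/1100 = 0
  Node 4: (V_4 - V_1)/3600 + (V_4 - V_2)/1100 + (V_4 - 0)/18000 = 0
Collecting terms (coefficients in siemens):
  0.02808·V_1 - 0.02778·V_2 - 0.0002778·V_4 = 0.0003191
  0.03081·V_2 - 0.02778·V_1 - 0.0009091·V_4 = 0
  0.001242·V_4 - 0.0002778·V_1 - 0.0009091·V_2 = 0
Solving these 3 simultaneous equations (Gaussian elimination) gives:
  V_1 = 0.156 V, V_2 = 0.1448 V, V_4 = 0.1408 V
Part 1:
  Read off the nodal solution: V_1 = 0.156 V
Part 2:
  I_R5 = (V_2 - V_4)/R5 = (0.1448 - 0.1408)/1100 = 0.000003605 A
  Magnitude: I_R5 = 0.000003605 A
Part 3:
  I_R3 = (V_2 - V_3)/R3 = (0.1448 - 0)/470 = 0.000308 A
  P_R3 = I_R3² × R3 = (0.000308)² × 470 = 0.00004459 W
Part 4:
  Power in each resistor, P = (ΔV)²/R:
    P_R1 = (15 - 0.156)²/47000 = 0.004688 W
    P_R2 = (0.156 - 0.1448)²/36 = 0.000003496 W
    P_R3 = (0.1448 - 0)²/470 = 0.00004459 W
    P_R4 = (0.156 - 0.1408)²/3600 = 0.00000006404 W
    P_R5 = (0.1448 - 0.1408)²/1100 = 0.00000001429 W
    P_R6 = (0 - 0.1408)²/18000 = 0.000001101 W
  P_total = P_R1 + P_R2 + P_R3 + P_R4 + P_R5 + P_R6 = 0.004737 W

Final answers:
1. V_1 = 0.156 V
2. I_R5 = 3.605e-06 A
3. P_R3 = 4.459e-05 W
4. P_total = 0.004737 W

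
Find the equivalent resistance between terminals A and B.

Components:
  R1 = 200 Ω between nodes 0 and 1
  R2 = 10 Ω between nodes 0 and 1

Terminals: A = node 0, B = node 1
Reduce the network between node 0 (A) and node 1 (B) by series/parallel combination:
  Rp1 = R1 ‖ R2 (parallel, both between nodes 0 and 1) = 1/(1/200 + 1/10) = 9.524 Ω
R_eq = 9.524 Ω

Final answer: 9.524 Ω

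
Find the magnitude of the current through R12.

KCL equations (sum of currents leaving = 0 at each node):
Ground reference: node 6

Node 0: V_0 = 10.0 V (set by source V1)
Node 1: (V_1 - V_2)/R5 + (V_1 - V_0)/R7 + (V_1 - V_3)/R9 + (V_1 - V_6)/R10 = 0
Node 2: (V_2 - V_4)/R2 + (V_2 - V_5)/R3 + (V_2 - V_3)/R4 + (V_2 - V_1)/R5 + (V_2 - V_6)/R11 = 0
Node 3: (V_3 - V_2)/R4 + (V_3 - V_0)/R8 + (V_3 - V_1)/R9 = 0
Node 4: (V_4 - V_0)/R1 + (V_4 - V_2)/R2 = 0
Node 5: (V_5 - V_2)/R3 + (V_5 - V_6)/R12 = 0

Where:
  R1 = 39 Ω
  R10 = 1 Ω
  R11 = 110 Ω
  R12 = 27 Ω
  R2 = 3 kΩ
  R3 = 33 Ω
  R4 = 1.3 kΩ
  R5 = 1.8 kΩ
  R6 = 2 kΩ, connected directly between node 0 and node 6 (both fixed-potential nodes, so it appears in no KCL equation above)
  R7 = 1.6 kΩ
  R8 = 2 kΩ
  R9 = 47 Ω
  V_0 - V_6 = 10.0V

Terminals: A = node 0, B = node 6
Nodal analysis, taking node 6 as the 0 V reference.
Source V1 fixes V_0 = 10 V.
KCL at each unknown node (sum of currents leaving = 0; resistances in Ω):
  Node 1: (V_1 - V_2)/1800 + (V_1 - 10)/1600 + (V_1 - V_3)/47 + (V_1 - 0)/1 = 0
  Node 2: (V_2 - V_4)/3000 + (V_2 - V_5)/33 + (V_2 - V_3)/1300 + (V_2 - V_1)/1800 + (V_2 - 0)/110 = 0
  Node 3: (V_3 - V_2)/1300 + (V_3 - 10)/2000 + (V_3 - V_1)/47 = 0
  Node 4: (V_4 - 10)/39 + (V_4 - V_2)/3000 = 0
  Node 5: (V_5 - V_2)/33 + (V_5 - 0)/27 = 0
Collecting terms (coefficients in siemens):
  1.022·V_1 - 0.0005556·V_2 - 0.02128·V_3 = 0.00625
  0.04105·V_2 - 0.0005556·V_1 - 0.0007692·V_3 - 0.0003333·V_4 - 0.0303·V_5 = 0
  0.02255·V_3 - 0.02128·V_1 - 0.0007692·V_2 = 0.005
  0.02597·V_4 - 0.0003333·V_2 = 0.2564
  0.06734·V_5 - 0.0303·V_2 = 0
Solving these 5 simultaneous equations (Gaussian elimination) gives:
  V_1 = 0.0111 V, V_2 = 0.1269 V, V_3 = 0.2366 V, V_4 = 9.873 V
  V_5 = 0.05711 V
I_R12 = (V_5 - V_6)/R12 = (0.05711 - 0)/27 = 0.002115 A
|I_R12| = 0.002115 A

Final answer: |I_R12| = 0.002115 A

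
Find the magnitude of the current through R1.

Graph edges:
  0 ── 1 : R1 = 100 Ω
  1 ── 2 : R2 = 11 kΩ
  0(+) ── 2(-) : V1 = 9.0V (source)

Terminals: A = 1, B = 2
Nodal analysis, taking node 2 as the 0 V reference.
Source V1 fixes V_0 = 9 V.
KCL at each unknown node (sum of currents leaving = 0; resistances in Ω):
  Node 1: (V_1 - 9)/100 + (V_1 - 0)/11000 = 0
Collecting terms: 0.01009 × V_1 = 0.09  =>  V_1 = 8.919 V
I_R1 = (V_0 - V_1)/R1 = (9 - 8.919)/100 = 0.0008108 A
|I_R1| = 0.0008108 A

Final answer: |I_R1| = 0.0008108 A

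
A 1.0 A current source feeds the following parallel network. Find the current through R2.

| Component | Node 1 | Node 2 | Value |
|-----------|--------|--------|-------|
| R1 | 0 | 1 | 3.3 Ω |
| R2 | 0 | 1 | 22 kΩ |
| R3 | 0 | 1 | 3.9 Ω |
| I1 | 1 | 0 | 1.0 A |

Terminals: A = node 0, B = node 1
All resistors sit directly between nodes 0 and 1, so they are in parallel and share one voltage V; the full source current 1 A splits among them.
1/R_par = 1/3.3 + 1/22000 + 1/3.9 = 0.5595 S  =>  R_par = 1.787 Ω
V = I × R_par = 1 × 1.787 = 1.787 V
I_R2 = V/R2 = 1.787/22000 = 0.00008124 A

Final answer: 8.124e-05 A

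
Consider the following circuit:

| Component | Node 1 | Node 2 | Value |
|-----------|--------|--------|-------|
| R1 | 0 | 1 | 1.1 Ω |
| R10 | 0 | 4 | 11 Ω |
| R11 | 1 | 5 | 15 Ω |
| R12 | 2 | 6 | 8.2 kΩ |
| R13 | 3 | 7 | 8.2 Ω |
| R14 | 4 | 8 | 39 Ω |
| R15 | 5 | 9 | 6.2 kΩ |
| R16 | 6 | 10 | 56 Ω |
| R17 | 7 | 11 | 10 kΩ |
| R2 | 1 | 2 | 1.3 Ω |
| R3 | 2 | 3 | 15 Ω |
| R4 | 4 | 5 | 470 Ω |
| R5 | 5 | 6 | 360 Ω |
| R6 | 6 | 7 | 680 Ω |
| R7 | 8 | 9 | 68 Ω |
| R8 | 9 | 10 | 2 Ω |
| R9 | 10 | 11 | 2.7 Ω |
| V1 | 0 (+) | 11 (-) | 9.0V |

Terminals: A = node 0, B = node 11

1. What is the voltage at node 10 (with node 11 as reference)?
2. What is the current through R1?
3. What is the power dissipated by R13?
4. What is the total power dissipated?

Nodal analysis, taking node 11 as the 0 V reference.
Source V1 fixes V_0 = 9 V.
KCL at each unknown node (sum of currents leaving = 0; resistances in Ω):
  Node 1: (V_1 - 9)/1.1 + (V_1 - V_2)/1.3 + (V_1 - V_5)/15 = 0
  Node 2: (V_2 - V_1)/1.3 + (V_2 - V_3)/15 + (V_2 - V_6)/8200 = 0
  Node 3: (V_3 - V_2)/15 + (V_3 - V_7)/8.2 = 0
  Node 4: (V_4 - V_5)/470 + (V_4 - 9)/11 + (V_4 - V_8)/39 = 0
  Node 5: (V_5 - V_4)/470 + (V_5 - V_6)/360 + (V_5 - V_1)/15 + (V_5 - V_9)/6200 = 0
  Node 6: (V_6 - V_5)/360 + (V_6 - V_7)/680 + (V_6 - V_2)/8200 + (V_6 - V_10)/56 = 0
  Node 7: (V_7 - V_6)/680 + (V_7 - V_3)/8.2 + (V_7 - 0)/10000 = 0
  Node 8: (V_8 - V_9)/68 + (V_8 - V_4)/39 = 0
  Node 9: (V_9 - V_8)/68 + (V_9 - V_10)/2 + (V_9 - V_5)/6200 = 0
  Node 10: (V_10 - V_9)/2 + (V_10 - 0)/2.7 + (V_10 - V_6)/56 = 0
Collecting terms (coefficients in siemens):
  1.745·V_1 - 0.7692·V_2 - 0.06667·V_5 = 8.182
  0.836·V_2 - 0.7692·V_1 - 0.06667·V_3 - 0.000122·V_6 = 0
  0.1886·V_3 - 0.06667·V_2 - 0.122·V_7 = 0
  0.1187·V_4 - 0.002128·V_5 - 0.02564·V_8 = 0.8182
  0.07173·V_5 - 0.06667·V_1 - 0.002128·V_4 - 0.002778·V_6 - 0.0001613·V_9 = 0
  0.02223·V_6 - 0.000122·V_2 - 0.002778·V_5 - 0.001471·V_7 - 0.01786·V_10 = 0
  0.1235·V_7 - 0.122·V_3 - 0.001471·V_6 = 0
  0.04035·V_8 - 0.02564·V_4 - 0.01471·V_9 = 0
  0.5149·V_9 - 0.0001613·V_5 - 0.01471·V_8 - 0.5·V_10 = 0
  0.8882·V_10 - 0.01786·V_6 - 0.5·V_9 = 0
Solving these 10 simultaneous equations (Gaussian elimination) gives:
  V_1 = 8.964 V, V_2 = 8.949 V, V_3 = 8.787 V, V_4 = 8.21 V
  V_5 = 8.65 V, V_6 = 1.93 V, V_7 = 8.698 V, V_8 = 5.374 V
  V_9 = 0.4277 V, V_10 = 0.2795 V
Part 1:
  Read off the nodal solution: V_10 = 0.2795 V
Part 2:
  I_R1 = (V_0 - V_1)/R1 = (9 - 8.964)/1.1 = 0.03261 A
  Magnitude: I_R1 = 0.03261 A
Part 3:
  I_R13 = (V_3 - V_7)/R13 = (8.787 - 8.698)/8.2 = 0.01082 A
  P_R13 = I_R13² × R13 = (0.01082)² × 8.2 = 0.0009604 W
Part 4:
  Power in each resistor, P = (ΔV)²/R:
    P_R1 = (9 - 8.964)²/1.1 = 0.00117 W
    P_R2 = (8.964 - 8.949)²/1.3 = 0.0001773 W
    P_R3 = (8.949 - 8.787)²/15 = 0.001757 W
    P_R4 = (8.21 - 8.65)²/470 = 0.0004119 W
    P_R5 = (8.65 - 1.93)²/360 = 0.1254 W
    P_R6 = (1.93 - 8.698)²/680 = 0.06736 W
    P_R7 = (5.374 - 0.4277)²/68 = 0.3597 W
    P_R8 = (0.4277 - 0.2795)²/2 = 0.01097 W
    P_R9 = (0.2795 - 0)²/2.7 = 0.02894 W
    P_R10 = (9 - 8.21)²/11 = 0.0567 W
    P_R11 = (8.964 - 8.65)²/15 = 0.00657 W
    P_R12 = (8.949 - 1.93)²/8200 = 0.006008 W
    P_R13 = (8.787 - 8.698)²/8.2 = 0.0009604 W
    P_R14 = (8.21 - 5.374)²/39 = 0.2063 W
    P_R15 = (8.65 - 0.4277)²/6200 = 0.0109 W
    P_R16 = (1.93 - 0.2795)²/56 = 0.04865 W
    P_R17 = (8.698 - 0)²/10000 = 0.007565 W
  P_total = P_R1 + P_R2 + P_R3 + P_R4 + P_R5 + P_R6 + P_R7 + P_R8 + P_R9 + P_R10 + P_R11 + P_R12 + P_R13 + P_R14 + P_R15 + P_R16 + P_R17 = 0.9396 W

Final answers:
1. V_10 = 0.2795 V
2. I_R1 = 0.03261 A
3. P_R13 = 0.0009604 W
4. P_total = 0.9396 W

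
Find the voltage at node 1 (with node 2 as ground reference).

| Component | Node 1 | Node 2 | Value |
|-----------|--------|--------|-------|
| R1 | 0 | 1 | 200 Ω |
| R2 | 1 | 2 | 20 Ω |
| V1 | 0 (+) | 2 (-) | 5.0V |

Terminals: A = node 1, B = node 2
Nodal analysis, taking node 2 as the 0 V reference.
Source V1 fixes V_0 = 5 V.
KCL at each unknown node (sum of currents leaving = 0; resistances in Ω):
  Node 1: (V_1 - 5)/200 + (V_1 - 0)/20 = 0
Collecting terms: 0.055 × V_1 = 0.025  =>  V_1 = 0.4545 V
The requested potential is V_1 = 0.4545 V.

Final answer: V_1 = 0.4545 V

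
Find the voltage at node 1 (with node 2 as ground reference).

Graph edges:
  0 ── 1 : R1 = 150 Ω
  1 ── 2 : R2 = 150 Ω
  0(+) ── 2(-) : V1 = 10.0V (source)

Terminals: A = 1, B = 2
Nodal analysis, taking node 2 as the 0 V reference.
Source V1 fixes V_0 = 10 V.
KCL at each unknown node (sum of currents leaving = 0; resistances in Ω):
  Node 1: (V_1 - 10)/150 + (V_1 - 0)/150 = 0
Collecting terms: 0.01333 × V_1 = 0.06667  =>  V_1 = 5 V
The requested potential is V_1 = 5 V.

Final answer: V_1 = 5 V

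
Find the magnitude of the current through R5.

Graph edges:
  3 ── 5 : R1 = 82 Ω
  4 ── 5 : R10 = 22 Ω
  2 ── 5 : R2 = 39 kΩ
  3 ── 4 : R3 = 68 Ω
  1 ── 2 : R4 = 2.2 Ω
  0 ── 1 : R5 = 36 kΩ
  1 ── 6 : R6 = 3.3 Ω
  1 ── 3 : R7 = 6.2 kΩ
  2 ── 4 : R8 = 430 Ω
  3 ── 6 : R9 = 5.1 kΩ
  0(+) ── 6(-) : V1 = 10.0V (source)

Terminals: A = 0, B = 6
Nodal analysis, taking node 6 as the 0 V reference.
Source V1 fixes V_0 = 10 V.
KCL at each unknown node (sum of currents leaving = 0; resistances in Ω):
  Node 1: (V_1 - V_2)/2.2 + (V_1 - 10)/36000 + (V_1 - 0)/3.3 + (V_1 - V_3)/6200 = 0
  Node 2: (V_2 - V_5)/39000 + (V_2 - V_1)/2.2 + (V_2 - V_4)/430 = 0
  Node 3: (V_3 - V_5)/82 + (V_3 - V_4)/68 + (V_3 - V_1)/6200 + (V_3 - 0)/5100 = 0
  Node 4: (V_4 - V_3)/68 + (V_4 - V_2)/430 + (V_4 - V_5)/22 = 0
  Node 5: (V_5 - V_3)/82 + (V_5 - V_2)/39000 + (V_5 - V_4)/22 = 0
Collecting terms (coefficients in siemens):
  0.7578·V_1 - 0.4545·V_2 - 0.0001613·V_3 = 0.0002778
  0.4569·V_2 - 0.4545·V_1 - 0.002326·V_4 - 0.00002564·V_5 = 0
  0.02726·V_3 - 0.0001613·V_1 - 0.01471·V_4 - 0.0122·V_5 = 0
  0.06249·V_4 - 0.002326·V_2 - 0.01471·V_3 - 0.04545·V_5 = 0
  0.05768·V_5 - 0.00002564·V_2 - 0.0122·V_3 - 0.04545·V_4 = 0
Solving these 5 simultaneous equations (Gaussian elimination) gives:
  V_1 = 0.000916 V, V_2 = 0.0009157 V, V_3 = 0.000844 V, V_4 = 0.0008503 V
  V_5 = 0.000849 V
I_R5 = (V_0 - V_1)/R5 = (10 - 0.000916)/36000 = 0.0002778 A
|I_R5| = 0.0002778 A

Final answer: |I_R5| = 0.0002778 A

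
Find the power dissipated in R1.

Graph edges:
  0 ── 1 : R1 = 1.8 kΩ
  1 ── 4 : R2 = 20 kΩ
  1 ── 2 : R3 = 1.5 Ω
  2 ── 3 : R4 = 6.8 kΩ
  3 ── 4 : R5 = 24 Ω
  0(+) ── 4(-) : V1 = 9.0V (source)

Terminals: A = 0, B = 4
Nodal analysis, taking node 4 as the 0 V reference.
Source V1 fixes V_0 = 9 V.
KCL at each unknown node (sum of currents leaving = 0; resistances in Ω):
  Node 1: (V_1 - 9)/1800 + (V_1 - 0)/20000 + (V_1 - V_2)/1.5 = 0
  Node 2: (V_2 - V_1)/1.5 + (V_2 - V_3)/6800 = 0
  Node 3: (V_3 - V_2)/6800 + (V_3 - 0)/24 = 0
Collecting terms (coefficients in siemens):
  0.6673·V_1 - 0.6667·V_2 = 0.005
  0.6668·V_2 - 0.6667·V_1 - 0.0001471·V_3 = 0
  0.04181·V_3 - 0.0001471·V_2 = 0
Solving these 3 simultaneous equations (Gaussian elimination) gives:
  V_1 = 6.648 V, V_2 = 6.647 V, V_3 = 0.02338 V
I_R1 = (V_0 - V_1)/R1 = (9 - 6.648)/1800 = 0.001306 A
P_R1 = I_R1² × R1 = (0.001306)² × 1800 = 0.003072 W

Final answer: 0.003072 W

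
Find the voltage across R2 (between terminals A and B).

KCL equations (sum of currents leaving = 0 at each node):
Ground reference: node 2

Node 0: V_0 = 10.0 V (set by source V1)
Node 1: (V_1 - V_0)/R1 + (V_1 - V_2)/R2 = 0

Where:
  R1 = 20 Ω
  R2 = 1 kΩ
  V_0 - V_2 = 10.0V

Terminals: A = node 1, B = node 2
R1 and R2 are in series across V1 (node 0 → node 1 → node 2), and the output A–B is taken across R2, so this is a voltage divider.
Series current: I = V1/(R1 + R2) = 10/(20 + 1000) = 10/1020 = 0.009804 A
V_R2 = I × R2 = V1 × R2/(R1 + R2) = 10 × 1000/1020 = 9.804 V

Final answer: 9.804 V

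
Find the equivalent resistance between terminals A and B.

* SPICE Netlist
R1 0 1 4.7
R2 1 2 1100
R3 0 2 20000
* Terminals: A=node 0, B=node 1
Reduce the network between node 0 (A) and node 1 (B) by series/parallel combination:
  Rs1 = R3 + R2 (series, joined only at node 2) = 20000 + 1100 = 21100 Ω
  Rp1 = R1 ‖ Rs1 (parallel, both between nodes 0 and 1) = 1/(1/4.7 + 1/21100) = 4.699 Ω
R_eq = 4.699 Ω

Final answer: 4.699 Ω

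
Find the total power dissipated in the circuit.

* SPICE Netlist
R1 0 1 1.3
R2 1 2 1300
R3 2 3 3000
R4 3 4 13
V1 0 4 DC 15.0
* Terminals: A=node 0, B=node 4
Nodal analysis, taking node 4 as the 0 V reference.
Source V1 fixes V_0 = 15 V.
KCL at each unknown node (sum of currents leaving = 0; resistances in Ω):
  Node 1: (V_1 - 15)/1.3 + (V_1 - V_2)/1300 = 0
  Node 2: (V_2 - V_1)/1300 + (V_2 - V_3)/3000 = 0
  Node 3: (V_3 - V_2)/3000 + (V_3 - 0)/13 = 0
Collecting terms (coefficients in siemens):
  0.77·V_1 - 0.0007692·V_2 = 11.54
  0.001103·V_2 - 0.0007692·V_1 - 0.0003333·V_3 = 0
  0.07726·V_3 - 0.0003333·V_2 = 0
Solving these 3 simultaneous equations (Gaussian elimination) gives:
  V_1 = 15 V, V_2 = 10.48 V, V_3 = 0.0452 V
Power in each resistor, P = (ΔV)²/R:
  P_R1 = (15 - 15)²/1.3 = 0.00001571 W
  P_R2 = (15 - 10.48)²/1300 = 0.01571 W
  P_R3 = (10.48 - 0.0452)²/3000 = 0.03626 W
  P_R4 = (0.0452 - 0)²/13 = 0.0001571 W
P_total = P_R1 + P_R2 + P_R3 + P_R4 = 0.05215 W

Final answer: 0.05215 W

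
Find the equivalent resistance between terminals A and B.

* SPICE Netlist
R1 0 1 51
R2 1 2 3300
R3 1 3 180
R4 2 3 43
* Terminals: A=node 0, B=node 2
Reduce the network between node 0 (A) and node 2 (B) by series/parallel combination:
  Rs1 = R3 + R4 (series, joined only at node 3) = 180 + 43 = 223 Ω
  Rp1 = R2 ‖ Rs1 (parallel, both between nodes 1 and 2) = 1/(1/3300 + 1/223) = 208.9 Ω
  Rs2 = R1 + Rp1 (series, joined only at node 1) = 51 + 208.9 = 259.9 Ω
R_eq = 259.9 Ω

Final answer: 259.9 Ω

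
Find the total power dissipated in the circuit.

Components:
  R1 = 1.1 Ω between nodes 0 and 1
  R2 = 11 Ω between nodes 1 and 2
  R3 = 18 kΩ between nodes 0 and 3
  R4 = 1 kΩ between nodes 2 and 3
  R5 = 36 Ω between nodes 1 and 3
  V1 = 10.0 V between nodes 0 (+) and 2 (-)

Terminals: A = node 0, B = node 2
Nodal analysis, taking node 2 as the 0 V reference.
Source V1 fixes V_0 = 10 V.
KCL at each unknown node (sum of currents leaving = 0; resistances in Ω):
  Node 1: (V_1 - 10)/1.1 + (V_1 - 0)/11 + (V_1 - V_3)/36 = 0
  Node 3: (V_3 - 10)/18000 + (V_3 - 0)/1000 + (V_3 - V_1)/36 = 0
Collecting terms (coefficients in siemens):
  1.028·V_1 - 0.02778·V_3 = 9.091
  0.02883·V_3 - 0.02778·V_1 = 0.0005556
Determinant D = (1.028)(0.02883) - (-0.02778)(-0.02778) = 0.02886
V_1 = [(9.091)(0.02883) - (-0.02778)(0.0005556)]/D = 9.082 V
V_3 = [(1.028)(0.0005556) - (9.091)(-0.02778)]/D = 8.769 V
Power in each resistor, P = (ΔV)²/R:
  P_R1 = (10 - 9.082)²/1.1 = 0.7658 W
  P_R2 = (9.082 - 0)²/11 = 7.499 W
  P_R3 = (10 - 8.769)²/18000 = 0.00008419 W
  P_R4 = (0 - 8.769)²/1000 = 0.0769 W
  P_R5 = (9.082 - 8.769)²/36 = 0.002725 W
P_total = P_R1 + P_R2 + P_R3 + P_R4 + P_R5 = 8.344 W

Final answer: 8.344 W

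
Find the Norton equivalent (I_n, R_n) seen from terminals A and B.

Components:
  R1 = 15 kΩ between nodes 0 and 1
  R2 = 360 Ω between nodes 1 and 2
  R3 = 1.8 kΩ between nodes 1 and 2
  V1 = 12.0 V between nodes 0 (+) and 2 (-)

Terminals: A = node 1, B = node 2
Find the Thévenin equivalent first; then I_n = V_th/R_th and R_n = R_th.
Step 1 — V_th is the open-circuit voltage V_A - V_B (nothing connected across the terminals).
Nodal analysis, taking node 2 as the 0 V reference.
Source V1 fixes V_0 = 12 V.
KCL at each unknown node (sum of currents leaving = 0; resistances in Ω):
  Node 1: (V_1 - 12)/15000 + (V_1 - 0)/360 + (V_1 - 0)/1800 = 0
Collecting terms: 0.0034 × V_1 = 0.0008  =>  V_1 = 0.2353 V
V_th = V_1 - V_2 = 0.2353 - 0 = 0.2353 V
Step 2 — R_th: zero the source — replace V1 by a short circuit (node 2 merges into node 0) — and find the resistance seen between A (node 1) and B (node 0).
Reduce the network between node 1 (A) and node 0 (B) by series/parallel combination:
  Rp1 = R1 ‖ R2 ‖ R3 (parallel, all between nodes 0 and 1) = 1/(1/15000 + 1/360 + 1/1800) = 294.1 Ω
R_th = 294.1 Ω
I_n = V_th/R_th = 0.2353/294.1 = 0.0008 A, and R_n = R_th = 294.1 Ω

Final answer: I_n = 0.0008 A, R_n = 294.1 Ω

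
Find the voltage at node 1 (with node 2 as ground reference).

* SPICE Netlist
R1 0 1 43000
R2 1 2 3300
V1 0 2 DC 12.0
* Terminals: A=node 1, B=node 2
Nodal analysis, taking node 2 as the 0 V reference.
Source V1 fixes V_0 = 12 V.
KCL at each unknown node (sum of currents leaving = 0; resistances in Ω):
  Node 1: (V_1 - 12)/43000 + (V_1 - 0)/3300 = 0
Collecting terms: 0.0003263 × V_1 = 0.0002791  =>  V_1 = 0.8553 V
The requested potential is V_1 = 0.8553 V.

Final answer: V_1 = 0.8553 V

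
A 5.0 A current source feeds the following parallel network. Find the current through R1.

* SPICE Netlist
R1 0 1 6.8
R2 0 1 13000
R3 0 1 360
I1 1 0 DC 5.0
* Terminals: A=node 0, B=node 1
All resistors sit directly between nodes 0 and 1, so they are in parallel and share one voltage V; the full source current 5 A splits among them.
1/R_par = 1/6.8 + 1/13000 + 1/360 = 0.1499 S  =>  R_par = 6.671 Ω
V = I × R_par = 5 × 6.671 = 33.35 V
I_R1 = V/R1 = 33.35/6.8 = 4.905 A

Final answer: 4.905 A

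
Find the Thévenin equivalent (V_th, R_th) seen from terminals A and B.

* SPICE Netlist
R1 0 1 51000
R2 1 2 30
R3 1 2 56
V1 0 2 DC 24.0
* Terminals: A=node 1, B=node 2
Step 1 — V_th is the open-circuit voltage V_A - V_B (nothing connected across the terminals).
Nodal analysis, taking node 2 as the 0 V reference.
Source V1 fixes V_0 = 24 V.
KCL at each unknown node (sum of currents leaving = 0; resistances in Ω):
  Node 1: (V_1 - 24)/51000 + (V_1 - 0)/30 + (V_1 - 0)/56 = 0
Collecting terms: 0.05121 × V_1 = 0.0004706  =>  V_1 = 0.009189 V
V_th = V_1 - V_2 = 0.009189 - 0 = 0.009189 V
Step 2 — R_th: zero the source — replace V1 by a short circuit (node 2 merges into node 0) — and find the resistance seen between A (node 1) and B (node 0).
Reduce the network between node 1 (A) and node 0 (B) by series/parallel combination:
  Rp1 = R1 ‖ R2 ‖ R3 (parallel, all between nodes 0 and 1) = 1/(1/51000 + 1/30 + 1/56) = 19.53 Ω
R_th = 19.53 Ω

Final answer: V_th = 0.009189 V, R_th = 19.53 Ω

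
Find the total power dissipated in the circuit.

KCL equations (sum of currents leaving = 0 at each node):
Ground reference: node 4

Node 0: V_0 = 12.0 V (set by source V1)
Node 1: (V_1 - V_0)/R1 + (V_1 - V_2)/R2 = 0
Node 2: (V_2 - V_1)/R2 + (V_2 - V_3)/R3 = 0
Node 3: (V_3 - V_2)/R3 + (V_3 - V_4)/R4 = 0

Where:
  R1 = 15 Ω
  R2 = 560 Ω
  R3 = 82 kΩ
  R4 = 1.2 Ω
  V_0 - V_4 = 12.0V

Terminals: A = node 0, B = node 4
Nodal analysis, taking node 4 as the 0 V reference.
Source V1 fixes V_0 = 12 V.
KCL at each unknown node (sum of currents leaving = 0; resistances in Ω):
  Node 1: (V_1 - 12)/15 + (V_1 - V_2)/560 = 0
  Node 2: (V_2 - V_1)/560 + (V_2 - V_3)/82000 = 0
  Node 3: (V_3 - V_2)/82000 + (V_3 - 0)/1.2 = 0
Collecting terms (coefficients in siemens):
  0.06845·V_1 - 0.001786·V_2 = 0.8
  0.001798·V_2 - 0.001786·V_1 - 0.0000122·V_3 = 0
  0.8333·V_3 - 0.0000122·V_2 = 0
Solving these 3 simultaneous equations (Gaussian elimination) gives:
  V_1 = 12 V, V_2 = 11.92 V, V_3 = 0.0001744 V
Power in each resistor, P = (ΔV)²/R:
  P_R1 = (12 - 12)²/15 = 0.0000003168 W
  P_R2 = (12 - 11.92)²/560 = 0.00001183 W
  P_R3 = (11.92 - 0.0001744)²/82000 = 0.001732 W
  P_R4 = (0.0001744 - 0)²/1.2 = 0.00000002534 W
P_total = P_R1 + P_R2 + P_R3 + P_R4 = 0.001744 W

Final answer: 0.001744 W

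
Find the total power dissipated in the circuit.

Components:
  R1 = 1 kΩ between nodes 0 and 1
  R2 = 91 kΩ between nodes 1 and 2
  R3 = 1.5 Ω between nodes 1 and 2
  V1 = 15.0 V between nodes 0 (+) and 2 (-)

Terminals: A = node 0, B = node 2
Nodal analysis, taking node 2 as the 0 V reference.
Source V1 fixes V_0 = 15 V.
KCL at each unknown node (sum of currents leaving = 0; resistances in Ω):
  Node 1: (V_1 - 15)/1000 + (V_1 - 0)/91000 + (V_1 - 0)/1.5 = 0
Collecting terms: 0.6677 × V_1 = 0.015  =>  V_1 = 0.02247 V
Power in each resistor, P = (ΔV)²/R:
  P_R1 = (15 - 0.02247)²/1000 = 0.2243 W
  P_R2 = (0.02247 - 0)²/91000 = 0.000000005546 W
  P_R3 = (0.02247 - 0)²/1.5 = 0.0003365 W
P_total = P_R1 + P_R2 + P_R3 = 0.2247 W

Final answer: 0.2247 W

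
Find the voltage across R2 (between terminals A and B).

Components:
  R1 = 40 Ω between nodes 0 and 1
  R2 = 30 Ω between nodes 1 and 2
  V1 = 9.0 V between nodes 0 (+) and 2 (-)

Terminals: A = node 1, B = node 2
R1 and R2 are in series across V1 (node 0 → node 1 → node 2), and the output A–B is taken across R2, so this is a voltage divider.
Series current: I = V1/(R1 + R2) = 9/(40 + 30) = 9/70 = 0.1286 A
V_R2 = I × R2 = V1 × R2/(R1 + R2) = 9 × 30/70 = 3.857 V

Final answer: 3.857 V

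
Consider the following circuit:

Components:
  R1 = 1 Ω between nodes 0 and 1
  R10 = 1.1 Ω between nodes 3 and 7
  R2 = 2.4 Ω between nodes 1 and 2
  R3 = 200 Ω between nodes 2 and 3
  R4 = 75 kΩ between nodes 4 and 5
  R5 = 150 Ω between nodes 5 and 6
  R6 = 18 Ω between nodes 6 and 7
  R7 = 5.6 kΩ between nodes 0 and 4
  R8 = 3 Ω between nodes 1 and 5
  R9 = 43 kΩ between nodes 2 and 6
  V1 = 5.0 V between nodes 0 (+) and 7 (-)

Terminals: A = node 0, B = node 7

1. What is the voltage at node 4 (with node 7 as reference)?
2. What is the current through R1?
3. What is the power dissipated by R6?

Nodal analysis, taking node 7 as the 0 V reference.
Source V1 fixes V_0 = 5 V.
KCL at each unknown node (sum of currents leaving = 0; resistances in Ω):
  Node 1: (V_1 - 5)/1 + (V_1 - V_2)/2.4 + (V_1 - V_5)/3 = 0
  Node 2: (V_2 - V_1)/2.4 + (V_2 - V_3)/200 + (V_2 - V_6)/43000 = 0
  Node 3: (V_3 - V_2)/200 + (V_3 - 0)/1.1 = 0
  Node 4: (V_4 - V_5)/75000 + (V_4 - 5)/5600 = 0
  Node 5: (V_5 - V_4)/75000 + (V_5 - V_6)/150 + (V_5 - V_1)/3 = 0
  Node 6: (V_6 - V_5)/150 + (V_6 - 0)/18 + (V_6 - V_2)/43000 = 0
Collecting terms (coefficients in siemens):
  1.75·V_1 - 0.4167·V_2 - 0.3333·V_5 = 5
  0.4217·V_2 - 0.4167·V_1 - 0.005·V_3 - 0.00002326·V_6 = 0
  0.9141·V_3 - 0.005·V_2 = 0
  0.0001919·V_4 - 0.00001333·V_5 = 0.0008929
  0.34·V_5 - 0.3333·V_1 - 0.00001333·V_4 - 0.006667·V_6 = 0
  0.06225·V_6 - 0.00002326·V_2 - 0.006667·V_5 = 0
Solving these 6 simultaneous equations (Gaussian elimination) gives:
  V_1 = 4.947 V, V_2 = 4.888 V, V_3 = 0.02674 V, V_4 = 4.99 V
  V_5 = 4.86 V, V_6 = 0.5223 V
Part 1:
  Read off the nodal solution: V_4 = 4.99 V
Part 2:
  I_R1 = (V_0 - V_1)/R1 = (5 - 4.947)/1 = 0.05332 A
  Magnitude: I_R1 = 0.05332 A
Part 3:
  I_R6 = (V_6 - V_7)/R6 = (0.5223 - 0)/18 = 0.02902 A
  P_R6 = I_R6² × R6 = (0.02902)² × 18 = 0.01516 W

Final answers:
1. V_4 = 4.99 V
2. I_R1 = 0.05332 A
3. P_R6 = 0.01516 W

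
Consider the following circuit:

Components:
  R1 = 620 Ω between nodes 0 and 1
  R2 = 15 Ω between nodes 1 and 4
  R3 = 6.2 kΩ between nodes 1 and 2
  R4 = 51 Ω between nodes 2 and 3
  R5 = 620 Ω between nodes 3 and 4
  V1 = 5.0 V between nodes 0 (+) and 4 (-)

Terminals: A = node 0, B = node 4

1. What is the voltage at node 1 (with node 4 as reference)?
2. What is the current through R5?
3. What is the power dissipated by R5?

Nodal analysis, taking node 4 as the 0 V reference.
Source V1 fixes V_0 = 5 V.
KCL at each unknown node (sum of currents leaving = 0; resistances in Ω):
  Node 1: (V_1 - 5)/620 + (V_1 - 0)/15 + (V_1 - V_2)/6200 = 0
  Node 2: (V_2 - V_1)/6200 + (V_2 - V_3)/51 = 0
  Node 3: (V_3 - V_2)/51 + (V_3 - 0)/620 = 0
Collecting terms (coefficients in siemens):
  0.06844·V_1 - 0.0001613·V_2 = 0.008065
  0.01977·V_2 - 0.0001613·V_1 - 0.01961·V_3 = 0
  0.02122·V_3 - 0.01961·V_2 = 0
Solving these 3 simultaneous equations (Gaussian elimination) gives:
  V_1 = 0.1179 V, V_2 = 0.01151 V, V_3 = 0.01063 V
Part 1:
  Read off the nodal solution: V_1 = 0.1179 V
Part 2:
  I_R5 = (V_3 - V_4)/R5 = (0.01063 - 0)/620 = 0.00001715 A
  Magnitude: I_R5 = 0.00001715 A
Part 3:
  I_R5 = (V_3 - V_4)/R5 = (0.01063 - 0)/620 = 0.00001715 A
  P_R5 = I_R5² × R5 = (0.00001715)² × 620 = 0.0000001824 W

Final answers:
1. V_1 = 0.1179 V
2. I_R5 = 1.715e-05 A
3. P_R5 = 1.824e-07 W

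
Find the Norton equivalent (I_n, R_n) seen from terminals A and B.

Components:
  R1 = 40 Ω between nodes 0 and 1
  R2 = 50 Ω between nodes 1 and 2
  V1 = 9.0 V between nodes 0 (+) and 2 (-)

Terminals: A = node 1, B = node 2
Find the Thévenin equivalent first; then I_n = V_th/R_th and R_n = R_th.
Step 1 — V_th is the open-circuit voltage V_A - V_B (nothing connected across the terminals).
Nodal analysis, taking node 2 as the 0 V reference.
Source V1 fixes V_0 = 9 V.
KCL at each unknown node (sum of currents leaving = 0; resistances in Ω):
  Node 1: (V_1 - 9)/40 + (V_1 - 0)/50 = 0
Collecting terms: 0.045 × V_1 = 0.225  =>  V_1 = 5 V
V_th = V_1 - V_2 = 5 - 0 = 5 V
Step 2 — R_th: zero the source — replace V1 by a short circuit (node 2 merges into node 0) — and find the resistance seen between A (node 1) and B (node 0).
Reduce the network between node 1 (A) and node 0 (B) by series/parallel combination:
  Rp1 = R1 ‖ R2 (parallel, both between nodes 0 and 1) = 1/(1/40 + 1/50) = 22.22 Ω
R_th = 22.22 Ω
I_n = V_th/R_th = 5/22.22 = 0.225 A, and R_n = R_th = 22.22 Ω

Final answer: I_n = 0.225 A, R_n = 22.22 Ω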